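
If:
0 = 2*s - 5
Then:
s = 5/2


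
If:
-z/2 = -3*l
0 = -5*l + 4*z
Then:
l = 0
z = 0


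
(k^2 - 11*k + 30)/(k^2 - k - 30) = (k - 5)/(k + 5)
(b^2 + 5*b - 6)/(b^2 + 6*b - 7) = (b + 6)/(b + 7)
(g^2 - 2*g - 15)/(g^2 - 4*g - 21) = (g - 5)/(g - 7)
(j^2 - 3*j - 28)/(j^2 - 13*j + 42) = (j + 4)/(j - 6)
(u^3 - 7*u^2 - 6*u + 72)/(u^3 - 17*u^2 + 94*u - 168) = (u + 3)/(u - 7)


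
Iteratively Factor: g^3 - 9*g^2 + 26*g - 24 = (g - 4)*(g^2 - 5*g + 6) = (g - 4)*(g - 3)*(g - 2)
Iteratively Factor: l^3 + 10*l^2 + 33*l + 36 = (l + 4)*(l^2 + 6*l + 9) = (l + 3)*(l + 4)*(l + 3)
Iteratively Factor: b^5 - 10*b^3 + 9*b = (b + 1)*(b^4 - b^3 - 9*b^2 + 9*b) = (b - 3)*(b + 1)*(b^3 + 2*b^2 - 3*b) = (b - 3)*(b - 1)*(b + 1)*(b^2 + 3*b) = b*(b - 3)*(b - 1)*(b + 1)*(b + 3)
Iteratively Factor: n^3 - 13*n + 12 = (n - 1)*(n^2 + n - 12) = (n - 3)*(n - 1)*(n + 4)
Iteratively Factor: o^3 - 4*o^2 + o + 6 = (o - 3)*(o^2 - o - 2) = (o - 3)*(o + 1)*(o - 2)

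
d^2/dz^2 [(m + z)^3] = 6*m + 6*z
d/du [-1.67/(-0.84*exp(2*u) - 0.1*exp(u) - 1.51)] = (-2.8056*exp(u) - 0.167)*exp(u)/(0.84*exp(2*u) + 0.1*exp(u) + 1.51)^2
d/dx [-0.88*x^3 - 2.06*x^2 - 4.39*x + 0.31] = -2.64*x^2 - 4.12*x - 4.39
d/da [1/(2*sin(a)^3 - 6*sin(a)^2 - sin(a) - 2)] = (-6*sin(a)^2 + 12*sin(a) + 1)*cos(a)/(-2*sin(a)^3 + 6*sin(a)^2 + sin(a) + 2)^2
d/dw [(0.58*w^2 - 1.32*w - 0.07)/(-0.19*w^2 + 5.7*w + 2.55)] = (3.0552*w^2 + 2.9314*w - 2.967)/(0.0361*w^4 - 2.166*w^3 + 31.521*w^2 + 29.07*w + 6.5025)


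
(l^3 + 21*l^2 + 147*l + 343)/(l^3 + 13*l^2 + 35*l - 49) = (l + 7)/(l - 1)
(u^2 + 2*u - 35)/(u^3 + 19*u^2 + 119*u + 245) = (u - 5)/(u^2 + 12*u + 35)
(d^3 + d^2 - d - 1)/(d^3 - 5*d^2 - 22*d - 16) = (d^2 - 1)/(d^2 - 6*d - 16)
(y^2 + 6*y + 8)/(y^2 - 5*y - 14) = (y + 4)/(y - 7)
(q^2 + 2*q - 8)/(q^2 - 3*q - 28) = (q - 2)/(q - 7)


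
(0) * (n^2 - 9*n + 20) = 0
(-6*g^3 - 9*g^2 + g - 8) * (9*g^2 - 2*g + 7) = -54*g^5 - 69*g^4 - 15*g^3 - 137*g^2 + 23*g - 56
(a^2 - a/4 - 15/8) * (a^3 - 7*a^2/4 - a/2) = a^5 - 2*a^4 - 31*a^3/16 + 109*a^2/32 + 15*a/16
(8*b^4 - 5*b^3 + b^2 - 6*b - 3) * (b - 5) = 8*b^5 - 45*b^4 + 26*b^3 - 11*b^2 + 27*b + 15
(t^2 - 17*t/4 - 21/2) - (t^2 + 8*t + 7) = -49*t/4 - 35/2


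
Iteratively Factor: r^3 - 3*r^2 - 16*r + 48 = (r + 4)*(r^2 - 7*r + 12) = (r - 3)*(r + 4)*(r - 4)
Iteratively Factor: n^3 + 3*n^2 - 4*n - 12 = (n - 2)*(n^2 + 5*n + 6) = (n - 2)*(n + 3)*(n + 2)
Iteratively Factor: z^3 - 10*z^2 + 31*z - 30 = (z - 5)*(z^2 - 5*z + 6) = (z - 5)*(z - 3)*(z - 2)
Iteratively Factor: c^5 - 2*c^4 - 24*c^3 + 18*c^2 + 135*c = (c - 5)*(c^4 + 3*c^3 - 9*c^2 - 27*c) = (c - 5)*(c + 3)*(c^3 - 9*c) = c*(c - 5)*(c + 3)*(c^2 - 9) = c*(c - 5)*(c - 3)*(c + 3)*(c + 3)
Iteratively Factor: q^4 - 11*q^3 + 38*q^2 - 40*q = (q - 5)*(q^3 - 6*q^2 + 8*q) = (q - 5)*(q - 4)*(q^2 - 2*q) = q*(q - 5)*(q - 4)*(q - 2)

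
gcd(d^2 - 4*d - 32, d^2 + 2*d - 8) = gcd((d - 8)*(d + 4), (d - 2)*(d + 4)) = d + 4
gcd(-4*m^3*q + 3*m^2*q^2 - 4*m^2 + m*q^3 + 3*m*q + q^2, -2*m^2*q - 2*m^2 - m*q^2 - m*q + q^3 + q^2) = 1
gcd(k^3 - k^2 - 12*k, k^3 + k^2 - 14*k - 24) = k^2 - k - 12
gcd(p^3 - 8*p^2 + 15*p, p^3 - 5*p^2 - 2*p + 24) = p - 3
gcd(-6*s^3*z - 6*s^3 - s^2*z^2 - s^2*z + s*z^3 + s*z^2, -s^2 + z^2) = 1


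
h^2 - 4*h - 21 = (h - 7)*(h + 3)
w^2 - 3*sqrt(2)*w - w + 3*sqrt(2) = (w - 1)*(w - 3*sqrt(2))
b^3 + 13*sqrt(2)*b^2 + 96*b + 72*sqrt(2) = (b + sqrt(2))*(b + 6*sqrt(2))^2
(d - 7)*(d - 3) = d^2 - 10*d + 21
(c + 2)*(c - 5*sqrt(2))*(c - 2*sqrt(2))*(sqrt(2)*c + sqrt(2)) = sqrt(2)*c^4 - 14*c^3 + 3*sqrt(2)*c^3 - 42*c^2 + 22*sqrt(2)*c^2 - 28*c + 60*sqrt(2)*c + 40*sqrt(2)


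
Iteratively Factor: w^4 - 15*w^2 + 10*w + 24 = (w + 4)*(w^3 - 4*w^2 + w + 6) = (w + 1)*(w + 4)*(w^2 - 5*w + 6) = (w - 2)*(w + 1)*(w + 4)*(w - 3)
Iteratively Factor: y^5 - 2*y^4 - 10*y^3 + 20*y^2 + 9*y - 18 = (y - 2)*(y^4 - 10*y^2 + 9) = (y - 2)*(y - 1)*(y^3 + y^2 - 9*y - 9) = (y - 2)*(y - 1)*(y + 3)*(y^2 - 2*y - 3) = (y - 2)*(y - 1)*(y + 1)*(y + 3)*(y - 3)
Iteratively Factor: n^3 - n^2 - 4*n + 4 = (n + 2)*(n^2 - 3*n + 2) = (n - 1)*(n + 2)*(n - 2)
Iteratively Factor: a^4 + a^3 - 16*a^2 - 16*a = (a - 4)*(a^3 + 5*a^2 + 4*a) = (a - 4)*(a + 1)*(a^2 + 4*a) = a*(a - 4)*(a + 1)*(a + 4)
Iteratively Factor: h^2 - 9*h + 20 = (h - 4)*(h - 5)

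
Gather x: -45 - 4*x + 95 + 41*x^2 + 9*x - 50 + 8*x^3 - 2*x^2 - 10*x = 8*x^3 + 39*x^2 - 5*x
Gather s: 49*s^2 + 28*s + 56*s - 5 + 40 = 49*s^2 + 84*s + 35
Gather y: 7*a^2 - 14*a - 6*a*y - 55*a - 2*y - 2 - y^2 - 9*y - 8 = 7*a^2 - 69*a - y^2 + y*(-6*a - 11) - 10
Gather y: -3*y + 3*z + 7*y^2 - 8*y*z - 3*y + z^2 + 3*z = 7*y^2 + y*(-8*z - 6) + z^2 + 6*z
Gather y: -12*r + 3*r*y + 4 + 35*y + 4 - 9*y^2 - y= -12*r - 9*y^2 + y*(3*r + 34) + 8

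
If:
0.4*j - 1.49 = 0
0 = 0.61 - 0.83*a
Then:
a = 0.73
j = 3.72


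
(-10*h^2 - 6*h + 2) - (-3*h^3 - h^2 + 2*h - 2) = 3*h^3 - 9*h^2 - 8*h + 4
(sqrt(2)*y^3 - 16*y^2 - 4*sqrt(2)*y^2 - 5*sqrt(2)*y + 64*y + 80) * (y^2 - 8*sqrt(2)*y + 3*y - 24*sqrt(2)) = sqrt(2)*y^5 - 32*y^4 - sqrt(2)*y^4 + 32*y^3 + 111*sqrt(2)*y^3 - 143*sqrt(2)*y^2 + 544*y^2 - 2176*sqrt(2)*y + 480*y - 1920*sqrt(2)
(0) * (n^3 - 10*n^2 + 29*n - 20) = 0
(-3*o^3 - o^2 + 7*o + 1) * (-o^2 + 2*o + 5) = 3*o^5 - 5*o^4 - 24*o^3 + 8*o^2 + 37*o + 5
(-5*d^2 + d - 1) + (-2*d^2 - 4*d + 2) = -7*d^2 - 3*d + 1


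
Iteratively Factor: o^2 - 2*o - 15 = (o - 5)*(o + 3)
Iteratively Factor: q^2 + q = (q + 1)*(q)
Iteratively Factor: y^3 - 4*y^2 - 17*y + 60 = (y - 5)*(y^2 + y - 12) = (y - 5)*(y + 4)*(y - 3)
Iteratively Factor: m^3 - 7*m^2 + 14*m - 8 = (m - 2)*(m^2 - 5*m + 4) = (m - 2)*(m - 1)*(m - 4)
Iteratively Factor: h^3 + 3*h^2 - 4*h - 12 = (h + 3)*(h^2 - 4) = (h - 2)*(h + 3)*(h + 2)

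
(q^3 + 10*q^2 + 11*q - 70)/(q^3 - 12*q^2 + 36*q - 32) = (q^2 + 12*q + 35)/(q^2 - 10*q + 16)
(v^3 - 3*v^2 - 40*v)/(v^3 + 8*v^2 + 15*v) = (v - 8)/(v + 3)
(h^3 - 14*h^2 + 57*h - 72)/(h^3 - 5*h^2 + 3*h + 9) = (h - 8)/(h + 1)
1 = 1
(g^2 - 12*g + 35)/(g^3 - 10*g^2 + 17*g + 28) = (g - 5)/(g^2 - 3*g - 4)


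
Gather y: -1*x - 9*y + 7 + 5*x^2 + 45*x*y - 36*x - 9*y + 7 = 5*x^2 - 37*x + y*(45*x - 18) + 14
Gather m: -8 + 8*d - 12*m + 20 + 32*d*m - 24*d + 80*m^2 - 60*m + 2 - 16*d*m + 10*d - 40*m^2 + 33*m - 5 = -6*d + 40*m^2 + m*(16*d - 39) + 9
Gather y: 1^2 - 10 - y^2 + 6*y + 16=-y^2 + 6*y + 7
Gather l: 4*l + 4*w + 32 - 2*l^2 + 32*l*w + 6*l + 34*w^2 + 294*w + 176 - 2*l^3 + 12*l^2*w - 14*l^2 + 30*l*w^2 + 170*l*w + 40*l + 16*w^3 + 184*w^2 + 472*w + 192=-2*l^3 + l^2*(12*w - 16) + l*(30*w^2 + 202*w + 50) + 16*w^3 + 218*w^2 + 770*w + 400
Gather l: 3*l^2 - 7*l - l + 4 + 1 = 3*l^2 - 8*l + 5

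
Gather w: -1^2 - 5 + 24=18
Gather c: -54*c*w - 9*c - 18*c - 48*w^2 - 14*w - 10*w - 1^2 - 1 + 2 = c*(-54*w - 27) - 48*w^2 - 24*w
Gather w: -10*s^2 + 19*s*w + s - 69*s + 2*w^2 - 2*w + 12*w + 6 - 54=-10*s^2 - 68*s + 2*w^2 + w*(19*s + 10) - 48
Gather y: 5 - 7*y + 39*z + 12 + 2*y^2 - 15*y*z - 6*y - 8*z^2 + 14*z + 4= 2*y^2 + y*(-15*z - 13) - 8*z^2 + 53*z + 21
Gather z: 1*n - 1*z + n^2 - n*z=n^2 + n + z*(-n - 1)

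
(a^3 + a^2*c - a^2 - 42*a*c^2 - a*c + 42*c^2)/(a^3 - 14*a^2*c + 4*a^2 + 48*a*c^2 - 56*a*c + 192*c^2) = (a^2 + 7*a*c - a - 7*c)/(a^2 - 8*a*c + 4*a - 32*c)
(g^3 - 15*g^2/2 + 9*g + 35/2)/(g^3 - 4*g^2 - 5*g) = (g - 7/2)/g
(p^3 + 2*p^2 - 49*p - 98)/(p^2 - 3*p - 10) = (p^2 - 49)/(p - 5)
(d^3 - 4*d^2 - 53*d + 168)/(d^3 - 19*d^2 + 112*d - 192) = (d + 7)/(d - 8)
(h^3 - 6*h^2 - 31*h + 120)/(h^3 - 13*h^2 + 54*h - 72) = (h^2 - 3*h - 40)/(h^2 - 10*h + 24)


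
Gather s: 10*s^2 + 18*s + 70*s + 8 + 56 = 10*s^2 + 88*s + 64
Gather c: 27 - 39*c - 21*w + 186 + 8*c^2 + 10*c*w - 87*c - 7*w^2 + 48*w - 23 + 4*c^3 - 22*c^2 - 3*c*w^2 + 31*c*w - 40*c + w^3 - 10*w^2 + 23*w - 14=4*c^3 - 14*c^2 + c*(-3*w^2 + 41*w - 166) + w^3 - 17*w^2 + 50*w + 176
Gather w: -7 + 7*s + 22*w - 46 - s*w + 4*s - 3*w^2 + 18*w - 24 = 11*s - 3*w^2 + w*(40 - s) - 77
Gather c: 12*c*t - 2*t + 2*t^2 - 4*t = 12*c*t + 2*t^2 - 6*t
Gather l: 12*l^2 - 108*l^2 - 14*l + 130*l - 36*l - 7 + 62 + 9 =-96*l^2 + 80*l + 64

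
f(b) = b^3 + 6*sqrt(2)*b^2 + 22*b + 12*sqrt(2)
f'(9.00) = 417.74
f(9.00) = 1631.28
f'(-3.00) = -1.91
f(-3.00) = 0.34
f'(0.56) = 32.44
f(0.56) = 32.13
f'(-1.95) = 0.31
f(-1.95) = -1.08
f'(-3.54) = -0.48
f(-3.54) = 1.06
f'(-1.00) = 8.03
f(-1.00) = 2.46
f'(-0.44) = 15.11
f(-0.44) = 8.85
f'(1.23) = 47.41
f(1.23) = 58.73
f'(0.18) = 25.15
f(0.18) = 21.21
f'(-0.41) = 15.55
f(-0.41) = 9.31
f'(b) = 3*b^2 + 12*sqrt(2)*b + 22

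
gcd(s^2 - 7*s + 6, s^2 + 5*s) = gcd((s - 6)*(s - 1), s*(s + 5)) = 1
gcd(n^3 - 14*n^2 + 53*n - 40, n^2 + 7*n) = 1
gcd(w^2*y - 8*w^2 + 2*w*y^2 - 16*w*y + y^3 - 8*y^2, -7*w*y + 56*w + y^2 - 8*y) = y - 8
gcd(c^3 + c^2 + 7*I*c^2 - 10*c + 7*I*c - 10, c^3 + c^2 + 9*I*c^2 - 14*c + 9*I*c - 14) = c^2 + c*(1 + 2*I) + 2*I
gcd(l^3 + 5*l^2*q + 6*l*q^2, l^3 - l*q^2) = l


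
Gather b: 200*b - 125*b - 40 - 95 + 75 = 75*b - 60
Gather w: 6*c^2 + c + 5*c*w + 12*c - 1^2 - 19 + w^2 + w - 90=6*c^2 + 13*c + w^2 + w*(5*c + 1) - 110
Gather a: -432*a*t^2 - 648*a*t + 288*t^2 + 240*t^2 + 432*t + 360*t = a*(-432*t^2 - 648*t) + 528*t^2 + 792*t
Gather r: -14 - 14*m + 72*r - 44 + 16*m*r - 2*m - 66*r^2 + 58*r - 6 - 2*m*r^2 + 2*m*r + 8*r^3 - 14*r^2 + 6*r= -16*m + 8*r^3 + r^2*(-2*m - 80) + r*(18*m + 136) - 64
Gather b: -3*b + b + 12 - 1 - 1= 10 - 2*b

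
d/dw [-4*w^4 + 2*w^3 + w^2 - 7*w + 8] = -16*w^3 + 6*w^2 + 2*w - 7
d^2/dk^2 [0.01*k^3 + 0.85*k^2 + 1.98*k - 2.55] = 0.06*k + 1.7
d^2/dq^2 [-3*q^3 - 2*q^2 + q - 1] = -18*q - 4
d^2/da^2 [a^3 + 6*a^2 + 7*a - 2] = 6*a + 12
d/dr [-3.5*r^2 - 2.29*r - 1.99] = -7.0*r - 2.29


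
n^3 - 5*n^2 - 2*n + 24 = (n - 4)*(n - 3)*(n + 2)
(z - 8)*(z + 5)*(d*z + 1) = d*z^3 - 3*d*z^2 - 40*d*z + z^2 - 3*z - 40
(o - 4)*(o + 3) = o^2 - o - 12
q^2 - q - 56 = (q - 8)*(q + 7)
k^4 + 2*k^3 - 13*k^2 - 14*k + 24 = (k - 3)*(k - 1)*(k + 2)*(k + 4)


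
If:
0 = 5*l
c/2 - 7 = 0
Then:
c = 14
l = 0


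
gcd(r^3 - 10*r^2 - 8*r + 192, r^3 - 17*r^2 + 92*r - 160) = r - 8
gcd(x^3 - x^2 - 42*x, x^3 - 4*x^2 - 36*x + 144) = x + 6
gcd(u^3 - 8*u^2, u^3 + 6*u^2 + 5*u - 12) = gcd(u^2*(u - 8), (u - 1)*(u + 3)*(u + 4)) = 1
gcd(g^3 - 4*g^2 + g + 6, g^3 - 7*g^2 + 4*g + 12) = g^2 - g - 2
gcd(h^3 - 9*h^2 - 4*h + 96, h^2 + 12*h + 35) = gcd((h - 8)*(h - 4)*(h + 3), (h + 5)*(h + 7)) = 1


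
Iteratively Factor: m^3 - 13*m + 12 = (m - 1)*(m^2 + m - 12) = (m - 3)*(m - 1)*(m + 4)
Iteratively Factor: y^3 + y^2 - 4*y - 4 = (y + 2)*(y^2 - y - 2) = (y + 1)*(y + 2)*(y - 2)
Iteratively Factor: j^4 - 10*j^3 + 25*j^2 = (j - 5)*(j^3 - 5*j^2) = (j - 5)^2*(j^2) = j*(j - 5)^2*(j)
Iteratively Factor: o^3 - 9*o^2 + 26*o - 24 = (o - 3)*(o^2 - 6*o + 8) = (o - 3)*(o - 2)*(o - 4)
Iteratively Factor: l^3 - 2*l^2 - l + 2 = (l - 1)*(l^2 - l - 2) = (l - 1)*(l + 1)*(l - 2)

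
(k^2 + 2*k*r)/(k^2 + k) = (k + 2*r)/(k + 1)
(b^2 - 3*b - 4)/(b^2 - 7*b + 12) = (b + 1)/(b - 3)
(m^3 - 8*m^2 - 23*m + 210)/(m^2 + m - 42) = (m^2 - 2*m - 35)/(m + 7)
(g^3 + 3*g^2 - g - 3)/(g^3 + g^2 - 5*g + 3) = (g + 1)/(g - 1)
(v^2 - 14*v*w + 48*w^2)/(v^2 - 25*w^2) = (v^2 - 14*v*w + 48*w^2)/(v^2 - 25*w^2)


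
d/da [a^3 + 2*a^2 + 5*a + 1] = 3*a^2 + 4*a + 5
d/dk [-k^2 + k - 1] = 1 - 2*k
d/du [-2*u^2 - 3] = -4*u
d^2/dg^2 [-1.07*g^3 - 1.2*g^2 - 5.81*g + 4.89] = -6.42*g - 2.4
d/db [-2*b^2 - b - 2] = -4*b - 1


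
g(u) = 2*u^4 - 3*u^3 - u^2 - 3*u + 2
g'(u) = 8*u^3 - 9*u^2 - 2*u - 3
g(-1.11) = 11.24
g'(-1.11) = -22.81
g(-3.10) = 275.77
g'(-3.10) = -321.62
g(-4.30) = 918.69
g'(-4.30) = -796.87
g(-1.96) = 56.14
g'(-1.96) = -93.89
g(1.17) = -3.94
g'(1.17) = -4.85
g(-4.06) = 741.88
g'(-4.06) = -678.62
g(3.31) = 112.39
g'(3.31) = 181.89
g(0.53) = -0.16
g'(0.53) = -5.40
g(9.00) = 10829.00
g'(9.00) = 5082.00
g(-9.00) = 15257.00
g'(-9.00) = -6546.00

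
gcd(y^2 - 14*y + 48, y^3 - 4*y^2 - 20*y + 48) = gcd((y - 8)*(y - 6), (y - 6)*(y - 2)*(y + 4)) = y - 6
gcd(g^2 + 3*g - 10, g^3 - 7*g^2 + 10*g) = g - 2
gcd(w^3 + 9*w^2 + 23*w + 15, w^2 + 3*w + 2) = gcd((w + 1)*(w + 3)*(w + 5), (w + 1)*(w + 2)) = w + 1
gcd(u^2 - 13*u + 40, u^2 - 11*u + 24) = u - 8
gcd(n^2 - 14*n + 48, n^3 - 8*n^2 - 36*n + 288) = n^2 - 14*n + 48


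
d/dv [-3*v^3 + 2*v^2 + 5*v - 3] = -9*v^2 + 4*v + 5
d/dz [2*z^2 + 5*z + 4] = 4*z + 5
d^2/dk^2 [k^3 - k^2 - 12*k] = 6*k - 2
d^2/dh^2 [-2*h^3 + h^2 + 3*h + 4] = 2 - 12*h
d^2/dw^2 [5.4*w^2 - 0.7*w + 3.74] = 10.8000000000000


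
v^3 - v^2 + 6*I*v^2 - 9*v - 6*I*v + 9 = (v - 1)*(v + 3*I)^2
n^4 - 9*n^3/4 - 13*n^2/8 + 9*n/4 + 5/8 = (n - 5/2)*(n - 1)*(n + 1/4)*(n + 1)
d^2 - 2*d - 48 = (d - 8)*(d + 6)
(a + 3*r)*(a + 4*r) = a^2 + 7*a*r + 12*r^2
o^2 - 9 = (o - 3)*(o + 3)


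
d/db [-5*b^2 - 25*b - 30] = -10*b - 25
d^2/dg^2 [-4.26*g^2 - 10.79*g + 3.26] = -8.52000000000000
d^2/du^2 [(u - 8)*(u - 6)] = 2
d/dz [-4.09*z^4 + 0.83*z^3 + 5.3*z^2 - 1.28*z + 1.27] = -16.36*z^3 + 2.49*z^2 + 10.6*z - 1.28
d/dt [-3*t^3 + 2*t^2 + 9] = t*(4 - 9*t)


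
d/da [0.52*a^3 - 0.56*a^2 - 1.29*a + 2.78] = 1.56*a^2 - 1.12*a - 1.29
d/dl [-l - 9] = -1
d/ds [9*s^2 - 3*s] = 18*s - 3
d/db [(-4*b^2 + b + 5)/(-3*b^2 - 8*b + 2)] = 7*(5*b^2 + 2*b + 6)/(9*b^4 + 48*b^3 + 52*b^2 - 32*b + 4)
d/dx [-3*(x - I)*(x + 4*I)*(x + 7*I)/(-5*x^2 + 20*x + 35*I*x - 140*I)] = (3*x^4 + x^3*(-24 - 42*I) + x^2*(261 + 132*I) + x*(-1680 - 168*I) - 588 - 1092*I)/(5*x^4 + x^3*(-40 - 70*I) + x^2*(-165 + 560*I) + x*(1960 - 1120*I) - 3920)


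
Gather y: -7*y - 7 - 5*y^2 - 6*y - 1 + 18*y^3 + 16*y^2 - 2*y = 18*y^3 + 11*y^2 - 15*y - 8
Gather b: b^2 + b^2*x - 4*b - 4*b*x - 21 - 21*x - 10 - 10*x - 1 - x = b^2*(x + 1) + b*(-4*x - 4) - 32*x - 32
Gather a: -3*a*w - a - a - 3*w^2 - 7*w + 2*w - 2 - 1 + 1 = a*(-3*w - 2) - 3*w^2 - 5*w - 2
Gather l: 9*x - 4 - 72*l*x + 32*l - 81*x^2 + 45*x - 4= l*(32 - 72*x) - 81*x^2 + 54*x - 8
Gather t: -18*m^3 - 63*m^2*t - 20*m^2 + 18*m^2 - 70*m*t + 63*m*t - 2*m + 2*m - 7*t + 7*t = -18*m^3 - 2*m^2 + t*(-63*m^2 - 7*m)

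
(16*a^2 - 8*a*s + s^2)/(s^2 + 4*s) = (16*a^2 - 8*a*s + s^2)/(s*(s + 4))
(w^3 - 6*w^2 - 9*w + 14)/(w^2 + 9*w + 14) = (w^2 - 8*w + 7)/(w + 7)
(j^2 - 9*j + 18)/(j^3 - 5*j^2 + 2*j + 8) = (j^2 - 9*j + 18)/(j^3 - 5*j^2 + 2*j + 8)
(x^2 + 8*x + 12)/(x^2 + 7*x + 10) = (x + 6)/(x + 5)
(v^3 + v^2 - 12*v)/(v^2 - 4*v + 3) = v*(v + 4)/(v - 1)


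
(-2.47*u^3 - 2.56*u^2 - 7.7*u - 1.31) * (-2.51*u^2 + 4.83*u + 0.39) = 6.1997*u^5 - 5.5045*u^4 + 5.9989*u^3 - 34.9013*u^2 - 9.3303*u - 0.5109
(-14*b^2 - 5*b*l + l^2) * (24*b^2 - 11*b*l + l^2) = -336*b^4 + 34*b^3*l + 65*b^2*l^2 - 16*b*l^3 + l^4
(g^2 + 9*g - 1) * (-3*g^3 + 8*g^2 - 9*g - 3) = -3*g^5 - 19*g^4 + 66*g^3 - 92*g^2 - 18*g + 3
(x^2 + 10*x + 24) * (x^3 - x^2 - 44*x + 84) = x^5 + 9*x^4 - 30*x^3 - 380*x^2 - 216*x + 2016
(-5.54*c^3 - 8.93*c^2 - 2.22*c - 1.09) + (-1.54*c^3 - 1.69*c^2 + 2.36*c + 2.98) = -7.08*c^3 - 10.62*c^2 + 0.14*c + 1.89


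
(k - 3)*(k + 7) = k^2 + 4*k - 21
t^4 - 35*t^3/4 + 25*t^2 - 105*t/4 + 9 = (t - 4)*(t - 3)*(t - 1)*(t - 3/4)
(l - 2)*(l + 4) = l^2 + 2*l - 8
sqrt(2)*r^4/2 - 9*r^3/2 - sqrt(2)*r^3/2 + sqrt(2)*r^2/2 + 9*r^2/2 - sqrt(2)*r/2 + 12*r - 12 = (r - 1)*(r - 4*sqrt(2))*(r - 3*sqrt(2)/2)*(sqrt(2)*r/2 + 1)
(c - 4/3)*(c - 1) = c^2 - 7*c/3 + 4/3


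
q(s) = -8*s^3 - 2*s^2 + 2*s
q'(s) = -24*s^2 - 4*s + 2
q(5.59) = -1448.73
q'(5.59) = -770.31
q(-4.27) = 577.83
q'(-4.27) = -418.51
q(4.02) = -544.00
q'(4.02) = -401.93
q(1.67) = -39.50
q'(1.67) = -71.61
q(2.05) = -73.23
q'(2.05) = -107.06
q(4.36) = -692.35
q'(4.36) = -471.67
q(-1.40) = 15.23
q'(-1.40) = -39.44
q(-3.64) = 352.05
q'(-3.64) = -301.43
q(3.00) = -228.00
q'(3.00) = -226.00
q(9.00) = -5976.00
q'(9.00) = -1978.00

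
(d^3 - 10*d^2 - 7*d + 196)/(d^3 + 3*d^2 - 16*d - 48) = (d^2 - 14*d + 49)/(d^2 - d - 12)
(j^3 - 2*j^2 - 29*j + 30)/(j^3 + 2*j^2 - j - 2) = (j^2 - j - 30)/(j^2 + 3*j + 2)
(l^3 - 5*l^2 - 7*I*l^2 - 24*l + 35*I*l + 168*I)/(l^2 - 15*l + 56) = (l^2 + l*(3 - 7*I) - 21*I)/(l - 7)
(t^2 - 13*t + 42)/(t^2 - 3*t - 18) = (t - 7)/(t + 3)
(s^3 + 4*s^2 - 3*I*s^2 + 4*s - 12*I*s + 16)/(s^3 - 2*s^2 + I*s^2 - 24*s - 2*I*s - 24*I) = (s - 4*I)/(s - 6)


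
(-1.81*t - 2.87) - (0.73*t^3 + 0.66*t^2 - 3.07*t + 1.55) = -0.73*t^3 - 0.66*t^2 + 1.26*t - 4.42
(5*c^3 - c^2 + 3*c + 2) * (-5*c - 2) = -25*c^4 - 5*c^3 - 13*c^2 - 16*c - 4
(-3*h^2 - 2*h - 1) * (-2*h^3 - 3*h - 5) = 6*h^5 + 4*h^4 + 11*h^3 + 21*h^2 + 13*h + 5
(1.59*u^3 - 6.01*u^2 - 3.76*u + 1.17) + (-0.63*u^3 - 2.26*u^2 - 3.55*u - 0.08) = 0.96*u^3 - 8.27*u^2 - 7.31*u + 1.09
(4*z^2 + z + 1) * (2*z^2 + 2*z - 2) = 8*z^4 + 10*z^3 - 4*z^2 - 2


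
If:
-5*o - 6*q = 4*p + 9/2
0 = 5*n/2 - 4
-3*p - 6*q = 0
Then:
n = 8/5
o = 2*q/5 - 9/10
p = -2*q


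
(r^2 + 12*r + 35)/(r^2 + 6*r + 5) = (r + 7)/(r + 1)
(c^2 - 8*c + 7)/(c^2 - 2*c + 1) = (c - 7)/(c - 1)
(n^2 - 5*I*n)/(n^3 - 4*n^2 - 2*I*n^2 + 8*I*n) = (n - 5*I)/(n^2 - 4*n - 2*I*n + 8*I)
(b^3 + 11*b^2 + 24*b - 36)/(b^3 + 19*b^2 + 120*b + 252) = (b - 1)/(b + 7)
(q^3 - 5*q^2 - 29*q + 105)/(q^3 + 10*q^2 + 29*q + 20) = (q^2 - 10*q + 21)/(q^2 + 5*q + 4)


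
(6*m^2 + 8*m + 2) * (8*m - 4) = 48*m^3 + 40*m^2 - 16*m - 8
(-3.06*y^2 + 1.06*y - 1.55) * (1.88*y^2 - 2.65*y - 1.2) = -5.7528*y^4 + 10.1018*y^3 - 2.051*y^2 + 2.8355*y + 1.86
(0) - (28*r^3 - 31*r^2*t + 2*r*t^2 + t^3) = -28*r^3 + 31*r^2*t - 2*r*t^2 - t^3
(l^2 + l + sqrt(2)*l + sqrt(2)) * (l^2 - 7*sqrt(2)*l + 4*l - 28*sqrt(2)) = l^4 - 6*sqrt(2)*l^3 + 5*l^3 - 30*sqrt(2)*l^2 - 10*l^2 - 70*l - 24*sqrt(2)*l - 56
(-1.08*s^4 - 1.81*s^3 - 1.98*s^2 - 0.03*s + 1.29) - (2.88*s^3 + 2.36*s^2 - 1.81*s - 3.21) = -1.08*s^4 - 4.69*s^3 - 4.34*s^2 + 1.78*s + 4.5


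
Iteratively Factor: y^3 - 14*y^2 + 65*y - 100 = (y - 5)*(y^2 - 9*y + 20) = (y - 5)*(y - 4)*(y - 5)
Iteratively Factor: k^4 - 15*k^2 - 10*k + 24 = (k - 4)*(k^3 + 4*k^2 + k - 6) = (k - 4)*(k + 3)*(k^2 + k - 2) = (k - 4)*(k - 1)*(k + 3)*(k + 2)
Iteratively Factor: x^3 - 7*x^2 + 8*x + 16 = (x - 4)*(x^2 - 3*x - 4) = (x - 4)^2*(x + 1)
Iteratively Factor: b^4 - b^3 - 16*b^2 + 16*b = (b - 1)*(b^3 - 16*b) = (b - 4)*(b - 1)*(b^2 + 4*b) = b*(b - 4)*(b - 1)*(b + 4)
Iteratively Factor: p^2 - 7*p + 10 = (p - 5)*(p - 2)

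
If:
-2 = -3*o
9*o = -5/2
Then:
No Solution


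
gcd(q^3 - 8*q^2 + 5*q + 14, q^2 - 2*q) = q - 2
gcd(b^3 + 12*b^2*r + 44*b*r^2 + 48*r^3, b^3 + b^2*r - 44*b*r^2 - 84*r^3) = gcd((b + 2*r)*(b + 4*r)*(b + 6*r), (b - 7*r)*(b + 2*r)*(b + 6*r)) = b^2 + 8*b*r + 12*r^2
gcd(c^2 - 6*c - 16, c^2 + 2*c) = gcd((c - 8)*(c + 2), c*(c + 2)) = c + 2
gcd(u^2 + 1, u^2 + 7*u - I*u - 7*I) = u - I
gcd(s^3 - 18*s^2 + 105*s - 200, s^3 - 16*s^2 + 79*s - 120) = s^2 - 13*s + 40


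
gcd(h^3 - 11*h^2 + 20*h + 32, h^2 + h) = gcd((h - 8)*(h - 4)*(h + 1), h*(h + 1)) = h + 1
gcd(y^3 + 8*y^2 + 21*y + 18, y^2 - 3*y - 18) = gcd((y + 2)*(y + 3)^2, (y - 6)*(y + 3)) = y + 3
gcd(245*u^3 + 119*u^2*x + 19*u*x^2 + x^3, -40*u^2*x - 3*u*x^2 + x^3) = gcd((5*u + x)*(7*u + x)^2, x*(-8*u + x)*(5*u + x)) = 5*u + x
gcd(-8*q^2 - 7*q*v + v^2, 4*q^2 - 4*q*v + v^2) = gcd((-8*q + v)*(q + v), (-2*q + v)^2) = 1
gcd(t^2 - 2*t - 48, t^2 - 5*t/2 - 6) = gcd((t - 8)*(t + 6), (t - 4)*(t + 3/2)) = 1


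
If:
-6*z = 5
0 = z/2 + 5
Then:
No Solution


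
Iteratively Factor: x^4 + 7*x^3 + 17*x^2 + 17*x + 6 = (x + 1)*(x^3 + 6*x^2 + 11*x + 6) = (x + 1)*(x + 2)*(x^2 + 4*x + 3) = (x + 1)*(x + 2)*(x + 3)*(x + 1)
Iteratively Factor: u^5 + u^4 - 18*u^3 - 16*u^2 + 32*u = (u)*(u^4 + u^3 - 18*u^2 - 16*u + 32) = u*(u - 4)*(u^3 + 5*u^2 + 2*u - 8) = u*(u - 4)*(u + 4)*(u^2 + u - 2) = u*(u - 4)*(u + 2)*(u + 4)*(u - 1)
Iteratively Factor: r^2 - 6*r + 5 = (r - 5)*(r - 1)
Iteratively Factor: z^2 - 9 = (z + 3)*(z - 3)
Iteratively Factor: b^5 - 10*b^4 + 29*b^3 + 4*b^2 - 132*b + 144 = (b - 4)*(b^4 - 6*b^3 + 5*b^2 + 24*b - 36) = (b - 4)*(b - 2)*(b^3 - 4*b^2 - 3*b + 18) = (b - 4)*(b - 3)*(b - 2)*(b^2 - b - 6) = (b - 4)*(b - 3)*(b - 2)*(b + 2)*(b - 3)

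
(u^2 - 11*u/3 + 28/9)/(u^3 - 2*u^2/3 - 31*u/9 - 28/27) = 3*(3*u - 4)/(9*u^2 + 15*u + 4)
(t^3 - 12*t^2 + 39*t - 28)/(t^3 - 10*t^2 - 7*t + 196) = (t^2 - 5*t + 4)/(t^2 - 3*t - 28)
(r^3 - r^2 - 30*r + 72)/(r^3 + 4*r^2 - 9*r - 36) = (r^2 + 2*r - 24)/(r^2 + 7*r + 12)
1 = 1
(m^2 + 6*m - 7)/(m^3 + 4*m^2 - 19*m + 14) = 1/(m - 2)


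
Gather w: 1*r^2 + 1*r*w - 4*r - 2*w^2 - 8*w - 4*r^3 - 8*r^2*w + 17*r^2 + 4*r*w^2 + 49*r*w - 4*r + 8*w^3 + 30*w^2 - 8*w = -4*r^3 + 18*r^2 - 8*r + 8*w^3 + w^2*(4*r + 28) + w*(-8*r^2 + 50*r - 16)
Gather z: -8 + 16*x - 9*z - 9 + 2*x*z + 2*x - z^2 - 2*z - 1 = 18*x - z^2 + z*(2*x - 11) - 18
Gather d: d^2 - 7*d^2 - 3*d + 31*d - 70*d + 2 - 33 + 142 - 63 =-6*d^2 - 42*d + 48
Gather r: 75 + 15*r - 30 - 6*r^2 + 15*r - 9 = -6*r^2 + 30*r + 36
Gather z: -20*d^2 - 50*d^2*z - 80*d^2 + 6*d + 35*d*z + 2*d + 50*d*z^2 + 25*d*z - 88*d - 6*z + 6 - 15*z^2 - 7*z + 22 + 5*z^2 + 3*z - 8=-100*d^2 - 80*d + z^2*(50*d - 10) + z*(-50*d^2 + 60*d - 10) + 20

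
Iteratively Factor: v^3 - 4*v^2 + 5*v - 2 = (v - 1)*(v^2 - 3*v + 2) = (v - 2)*(v - 1)*(v - 1)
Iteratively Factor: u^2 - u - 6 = (u - 3)*(u + 2)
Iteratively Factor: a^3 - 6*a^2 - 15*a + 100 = (a + 4)*(a^2 - 10*a + 25) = (a - 5)*(a + 4)*(a - 5)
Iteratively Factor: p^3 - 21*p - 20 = (p + 1)*(p^2 - p - 20) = (p - 5)*(p + 1)*(p + 4)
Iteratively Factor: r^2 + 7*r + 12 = (r + 3)*(r + 4)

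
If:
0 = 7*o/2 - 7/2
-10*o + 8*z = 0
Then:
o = 1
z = 5/4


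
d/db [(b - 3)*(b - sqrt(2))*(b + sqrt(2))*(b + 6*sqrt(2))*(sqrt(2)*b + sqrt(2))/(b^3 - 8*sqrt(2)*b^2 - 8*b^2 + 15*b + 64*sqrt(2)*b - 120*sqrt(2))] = 2*(sqrt(2)*b^5 - 18*b^4 - 7*sqrt(2)*b^4 - 101*sqrt(2)*b^3 + 84*b^3 + 118*b^2 + 678*sqrt(2)*b^2 - 136*b + 480*sqrt(2)*b - 576*sqrt(2) - 140)/(b^4 - 16*sqrt(2)*b^3 - 10*b^3 + 153*b^2 + 160*sqrt(2)*b^2 - 1280*b - 400*sqrt(2)*b + 3200)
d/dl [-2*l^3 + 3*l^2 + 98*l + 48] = -6*l^2 + 6*l + 98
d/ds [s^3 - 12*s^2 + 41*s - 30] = 3*s^2 - 24*s + 41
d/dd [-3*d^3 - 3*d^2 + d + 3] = -9*d^2 - 6*d + 1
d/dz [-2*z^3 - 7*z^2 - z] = -6*z^2 - 14*z - 1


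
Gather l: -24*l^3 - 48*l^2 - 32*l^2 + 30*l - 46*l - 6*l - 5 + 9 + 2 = -24*l^3 - 80*l^2 - 22*l + 6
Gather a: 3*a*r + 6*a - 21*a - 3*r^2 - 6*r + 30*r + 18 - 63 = a*(3*r - 15) - 3*r^2 + 24*r - 45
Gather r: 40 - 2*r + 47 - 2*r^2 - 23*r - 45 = -2*r^2 - 25*r + 42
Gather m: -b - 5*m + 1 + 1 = -b - 5*m + 2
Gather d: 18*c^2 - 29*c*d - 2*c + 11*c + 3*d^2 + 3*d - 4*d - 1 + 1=18*c^2 + 9*c + 3*d^2 + d*(-29*c - 1)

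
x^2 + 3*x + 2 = (x + 1)*(x + 2)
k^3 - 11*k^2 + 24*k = k*(k - 8)*(k - 3)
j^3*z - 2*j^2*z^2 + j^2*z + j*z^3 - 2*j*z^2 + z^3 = (j - z)^2*(j*z + z)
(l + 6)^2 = l^2 + 12*l + 36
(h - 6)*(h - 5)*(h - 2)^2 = h^4 - 15*h^3 + 78*h^2 - 164*h + 120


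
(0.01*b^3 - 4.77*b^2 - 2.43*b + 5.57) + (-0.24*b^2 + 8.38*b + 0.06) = 0.01*b^3 - 5.01*b^2 + 5.95*b + 5.63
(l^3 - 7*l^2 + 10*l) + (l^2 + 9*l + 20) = l^3 - 6*l^2 + 19*l + 20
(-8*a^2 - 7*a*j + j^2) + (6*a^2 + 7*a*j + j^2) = -2*a^2 + 2*j^2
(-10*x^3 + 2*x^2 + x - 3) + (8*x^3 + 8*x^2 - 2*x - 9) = -2*x^3 + 10*x^2 - x - 12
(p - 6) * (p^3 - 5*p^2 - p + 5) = p^4 - 11*p^3 + 29*p^2 + 11*p - 30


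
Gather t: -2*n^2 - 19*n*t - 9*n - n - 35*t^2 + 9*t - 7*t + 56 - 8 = -2*n^2 - 10*n - 35*t^2 + t*(2 - 19*n) + 48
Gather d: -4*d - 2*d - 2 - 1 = -6*d - 3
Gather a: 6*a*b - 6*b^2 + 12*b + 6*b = 6*a*b - 6*b^2 + 18*b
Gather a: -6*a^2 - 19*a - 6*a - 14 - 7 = -6*a^2 - 25*a - 21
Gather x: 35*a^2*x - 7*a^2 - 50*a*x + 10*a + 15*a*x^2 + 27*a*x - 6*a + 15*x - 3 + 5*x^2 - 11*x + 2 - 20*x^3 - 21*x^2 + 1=-7*a^2 + 4*a - 20*x^3 + x^2*(15*a - 16) + x*(35*a^2 - 23*a + 4)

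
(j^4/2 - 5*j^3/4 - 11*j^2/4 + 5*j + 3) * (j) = j^5/2 - 5*j^4/4 - 11*j^3/4 + 5*j^2 + 3*j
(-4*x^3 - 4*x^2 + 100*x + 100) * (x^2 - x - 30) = -4*x^5 + 224*x^3 + 120*x^2 - 3100*x - 3000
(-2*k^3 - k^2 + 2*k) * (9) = -18*k^3 - 9*k^2 + 18*k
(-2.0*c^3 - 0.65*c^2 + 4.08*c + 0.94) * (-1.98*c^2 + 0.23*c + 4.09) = 3.96*c^5 + 0.827*c^4 - 16.4079*c^3 - 3.5813*c^2 + 16.9034*c + 3.8446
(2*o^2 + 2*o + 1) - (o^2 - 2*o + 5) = o^2 + 4*o - 4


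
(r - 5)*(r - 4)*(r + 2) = r^3 - 7*r^2 + 2*r + 40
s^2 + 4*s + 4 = (s + 2)^2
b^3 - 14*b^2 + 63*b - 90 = (b - 6)*(b - 5)*(b - 3)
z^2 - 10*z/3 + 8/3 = (z - 2)*(z - 4/3)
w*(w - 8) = w^2 - 8*w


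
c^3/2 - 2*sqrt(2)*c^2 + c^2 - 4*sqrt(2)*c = c*(c/2 + 1)*(c - 4*sqrt(2))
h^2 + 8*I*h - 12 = (h + 2*I)*(h + 6*I)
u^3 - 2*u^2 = u^2*(u - 2)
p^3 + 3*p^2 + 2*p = p*(p + 1)*(p + 2)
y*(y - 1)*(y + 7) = y^3 + 6*y^2 - 7*y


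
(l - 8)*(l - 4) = l^2 - 12*l + 32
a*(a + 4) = a^2 + 4*a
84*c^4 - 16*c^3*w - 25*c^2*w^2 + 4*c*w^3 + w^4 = (-3*c + w)*(-2*c + w)*(2*c + w)*(7*c + w)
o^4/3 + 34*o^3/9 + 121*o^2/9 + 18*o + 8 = (o/3 + 1)*(o + 1)*(o + 4/3)*(o + 6)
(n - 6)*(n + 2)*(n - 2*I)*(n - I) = n^4 - 4*n^3 - 3*I*n^3 - 14*n^2 + 12*I*n^2 + 8*n + 36*I*n + 24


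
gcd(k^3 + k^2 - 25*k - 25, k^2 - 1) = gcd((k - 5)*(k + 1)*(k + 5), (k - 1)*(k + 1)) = k + 1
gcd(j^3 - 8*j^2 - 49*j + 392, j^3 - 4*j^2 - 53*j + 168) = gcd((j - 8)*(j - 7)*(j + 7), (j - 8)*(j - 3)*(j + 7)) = j^2 - j - 56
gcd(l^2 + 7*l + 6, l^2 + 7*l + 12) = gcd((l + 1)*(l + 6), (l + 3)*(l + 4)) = 1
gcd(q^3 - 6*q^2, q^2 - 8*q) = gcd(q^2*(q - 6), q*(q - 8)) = q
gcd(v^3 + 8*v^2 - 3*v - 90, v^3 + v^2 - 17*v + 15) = v^2 + 2*v - 15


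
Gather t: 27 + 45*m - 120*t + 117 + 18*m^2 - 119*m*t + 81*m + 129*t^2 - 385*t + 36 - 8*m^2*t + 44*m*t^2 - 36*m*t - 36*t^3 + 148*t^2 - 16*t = 18*m^2 + 126*m - 36*t^3 + t^2*(44*m + 277) + t*(-8*m^2 - 155*m - 521) + 180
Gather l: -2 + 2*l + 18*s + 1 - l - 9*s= l + 9*s - 1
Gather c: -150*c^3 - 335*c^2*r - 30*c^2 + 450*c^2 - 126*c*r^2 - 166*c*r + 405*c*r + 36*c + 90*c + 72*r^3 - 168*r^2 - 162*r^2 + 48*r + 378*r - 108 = -150*c^3 + c^2*(420 - 335*r) + c*(-126*r^2 + 239*r + 126) + 72*r^3 - 330*r^2 + 426*r - 108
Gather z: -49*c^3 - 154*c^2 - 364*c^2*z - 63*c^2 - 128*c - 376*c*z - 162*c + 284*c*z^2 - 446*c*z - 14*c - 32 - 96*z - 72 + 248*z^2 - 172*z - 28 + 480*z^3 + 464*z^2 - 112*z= -49*c^3 - 217*c^2 - 304*c + 480*z^3 + z^2*(284*c + 712) + z*(-364*c^2 - 822*c - 380) - 132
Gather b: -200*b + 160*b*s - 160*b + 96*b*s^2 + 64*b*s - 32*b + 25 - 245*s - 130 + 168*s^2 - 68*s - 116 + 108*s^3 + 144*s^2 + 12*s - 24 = b*(96*s^2 + 224*s - 392) + 108*s^3 + 312*s^2 - 301*s - 245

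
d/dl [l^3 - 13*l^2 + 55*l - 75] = 3*l^2 - 26*l + 55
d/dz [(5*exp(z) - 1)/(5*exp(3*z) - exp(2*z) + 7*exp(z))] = (-50*exp(3*z) + 20*exp(2*z) - 2*exp(z) + 7)*exp(-z)/(25*exp(4*z) - 10*exp(3*z) + 71*exp(2*z) - 14*exp(z) + 49)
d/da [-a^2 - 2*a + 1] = -2*a - 2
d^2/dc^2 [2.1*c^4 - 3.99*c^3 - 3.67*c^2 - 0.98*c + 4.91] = 25.2*c^2 - 23.94*c - 7.34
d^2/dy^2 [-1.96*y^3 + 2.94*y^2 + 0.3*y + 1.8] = 5.88 - 11.76*y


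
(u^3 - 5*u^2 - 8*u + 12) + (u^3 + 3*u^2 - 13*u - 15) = 2*u^3 - 2*u^2 - 21*u - 3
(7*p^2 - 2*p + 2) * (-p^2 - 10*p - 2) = -7*p^4 - 68*p^3 + 4*p^2 - 16*p - 4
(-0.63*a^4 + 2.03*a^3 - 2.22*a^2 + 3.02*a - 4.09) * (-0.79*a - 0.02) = 0.4977*a^5 - 1.5911*a^4 + 1.7132*a^3 - 2.3414*a^2 + 3.1707*a + 0.0818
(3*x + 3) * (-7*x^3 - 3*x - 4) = -21*x^4 - 21*x^3 - 9*x^2 - 21*x - 12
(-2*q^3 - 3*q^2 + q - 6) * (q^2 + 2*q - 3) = -2*q^5 - 7*q^4 + q^3 + 5*q^2 - 15*q + 18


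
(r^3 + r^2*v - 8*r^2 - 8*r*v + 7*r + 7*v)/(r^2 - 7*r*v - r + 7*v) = (r^2 + r*v - 7*r - 7*v)/(r - 7*v)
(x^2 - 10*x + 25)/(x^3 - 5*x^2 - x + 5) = (x - 5)/(x^2 - 1)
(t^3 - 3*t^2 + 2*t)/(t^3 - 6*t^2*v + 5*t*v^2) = (t^2 - 3*t + 2)/(t^2 - 6*t*v + 5*v^2)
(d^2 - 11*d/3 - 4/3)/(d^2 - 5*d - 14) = (-3*d^2 + 11*d + 4)/(3*(-d^2 + 5*d + 14))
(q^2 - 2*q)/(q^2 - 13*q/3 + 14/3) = 3*q/(3*q - 7)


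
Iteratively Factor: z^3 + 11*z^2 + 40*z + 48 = (z + 4)*(z^2 + 7*z + 12) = (z + 3)*(z + 4)*(z + 4)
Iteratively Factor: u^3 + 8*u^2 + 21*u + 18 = (u + 3)*(u^2 + 5*u + 6) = (u + 3)^2*(u + 2)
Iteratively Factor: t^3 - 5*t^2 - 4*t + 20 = (t - 2)*(t^2 - 3*t - 10) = (t - 2)*(t + 2)*(t - 5)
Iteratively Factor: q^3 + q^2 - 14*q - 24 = (q + 3)*(q^2 - 2*q - 8) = (q + 2)*(q + 3)*(q - 4)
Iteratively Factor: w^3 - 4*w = (w + 2)*(w^2 - 2*w) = (w - 2)*(w + 2)*(w)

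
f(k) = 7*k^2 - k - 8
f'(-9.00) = -127.00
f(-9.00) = 568.00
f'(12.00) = 167.00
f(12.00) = 988.00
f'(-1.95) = -28.30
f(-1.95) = 20.57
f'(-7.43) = -105.02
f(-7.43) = 385.86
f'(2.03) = 27.42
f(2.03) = 18.82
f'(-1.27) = -18.78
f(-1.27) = 4.56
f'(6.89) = 95.46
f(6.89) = 317.41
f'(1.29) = 17.06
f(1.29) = 2.36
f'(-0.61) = -9.54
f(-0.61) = -4.79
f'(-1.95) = -28.30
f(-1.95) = 20.57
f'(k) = 14*k - 1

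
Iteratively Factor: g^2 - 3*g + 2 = (g - 2)*(g - 1)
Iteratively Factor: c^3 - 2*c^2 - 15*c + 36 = (c - 3)*(c^2 + c - 12) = (c - 3)^2*(c + 4)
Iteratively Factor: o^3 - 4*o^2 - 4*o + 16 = (o + 2)*(o^2 - 6*o + 8) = (o - 4)*(o + 2)*(o - 2)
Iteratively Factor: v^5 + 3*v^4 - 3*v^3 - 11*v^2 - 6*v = (v + 1)*(v^4 + 2*v^3 - 5*v^2 - 6*v) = (v - 2)*(v + 1)*(v^3 + 4*v^2 + 3*v) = v*(v - 2)*(v + 1)*(v^2 + 4*v + 3) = v*(v - 2)*(v + 1)*(v + 3)*(v + 1)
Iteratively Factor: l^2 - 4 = (l + 2)*(l - 2)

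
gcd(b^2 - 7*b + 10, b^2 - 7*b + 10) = b^2 - 7*b + 10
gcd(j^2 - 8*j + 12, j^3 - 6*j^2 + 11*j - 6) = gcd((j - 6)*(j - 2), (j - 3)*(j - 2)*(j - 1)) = j - 2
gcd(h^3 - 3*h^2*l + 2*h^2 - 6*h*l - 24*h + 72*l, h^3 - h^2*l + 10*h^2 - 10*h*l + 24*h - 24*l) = h + 6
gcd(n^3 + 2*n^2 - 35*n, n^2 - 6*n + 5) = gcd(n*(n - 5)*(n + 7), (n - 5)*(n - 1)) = n - 5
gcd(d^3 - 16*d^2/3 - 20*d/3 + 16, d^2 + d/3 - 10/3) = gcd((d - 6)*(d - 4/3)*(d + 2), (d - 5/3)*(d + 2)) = d + 2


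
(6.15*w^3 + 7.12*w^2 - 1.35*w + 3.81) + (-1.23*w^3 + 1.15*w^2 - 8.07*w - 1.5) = 4.92*w^3 + 8.27*w^2 - 9.42*w + 2.31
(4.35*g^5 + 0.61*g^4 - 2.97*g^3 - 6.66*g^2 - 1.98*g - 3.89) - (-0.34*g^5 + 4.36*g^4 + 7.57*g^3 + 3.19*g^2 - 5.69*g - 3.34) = 4.69*g^5 - 3.75*g^4 - 10.54*g^3 - 9.85*g^2 + 3.71*g - 0.55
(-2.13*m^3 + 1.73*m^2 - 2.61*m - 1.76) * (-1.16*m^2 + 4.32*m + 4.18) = 2.4708*m^5 - 11.2084*m^4 + 1.5978*m^3 - 2.0022*m^2 - 18.513*m - 7.3568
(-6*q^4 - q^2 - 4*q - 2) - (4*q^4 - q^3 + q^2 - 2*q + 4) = -10*q^4 + q^3 - 2*q^2 - 2*q - 6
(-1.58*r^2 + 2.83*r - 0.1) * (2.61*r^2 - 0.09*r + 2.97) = -4.1238*r^4 + 7.5285*r^3 - 5.2083*r^2 + 8.4141*r - 0.297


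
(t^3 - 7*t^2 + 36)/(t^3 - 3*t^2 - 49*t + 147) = (t^2 - 4*t - 12)/(t^2 - 49)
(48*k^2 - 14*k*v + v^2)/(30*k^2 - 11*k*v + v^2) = (-8*k + v)/(-5*k + v)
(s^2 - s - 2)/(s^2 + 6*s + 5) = (s - 2)/(s + 5)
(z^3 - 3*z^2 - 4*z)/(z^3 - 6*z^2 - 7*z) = (z - 4)/(z - 7)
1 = 1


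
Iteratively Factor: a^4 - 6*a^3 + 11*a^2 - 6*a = (a)*(a^3 - 6*a^2 + 11*a - 6) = a*(a - 2)*(a^2 - 4*a + 3) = a*(a - 2)*(a - 1)*(a - 3)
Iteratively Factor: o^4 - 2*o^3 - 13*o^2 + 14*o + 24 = (o + 1)*(o^3 - 3*o^2 - 10*o + 24) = (o + 1)*(o + 3)*(o^2 - 6*o + 8) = (o - 4)*(o + 1)*(o + 3)*(o - 2)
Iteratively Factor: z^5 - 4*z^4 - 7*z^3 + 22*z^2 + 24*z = (z + 2)*(z^4 - 6*z^3 + 5*z^2 + 12*z) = z*(z + 2)*(z^3 - 6*z^2 + 5*z + 12) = z*(z + 1)*(z + 2)*(z^2 - 7*z + 12) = z*(z - 3)*(z + 1)*(z + 2)*(z - 4)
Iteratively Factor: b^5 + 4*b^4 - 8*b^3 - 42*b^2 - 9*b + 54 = (b - 3)*(b^4 + 7*b^3 + 13*b^2 - 3*b - 18) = (b - 3)*(b + 3)*(b^3 + 4*b^2 + b - 6) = (b - 3)*(b + 3)^2*(b^2 + b - 2) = (b - 3)*(b + 2)*(b + 3)^2*(b - 1)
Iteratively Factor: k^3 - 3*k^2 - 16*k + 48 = (k - 4)*(k^2 + k - 12) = (k - 4)*(k - 3)*(k + 4)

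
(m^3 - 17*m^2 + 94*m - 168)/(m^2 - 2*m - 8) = (m^2 - 13*m + 42)/(m + 2)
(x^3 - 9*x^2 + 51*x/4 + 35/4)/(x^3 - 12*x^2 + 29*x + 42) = (x^2 - 2*x - 5/4)/(x^2 - 5*x - 6)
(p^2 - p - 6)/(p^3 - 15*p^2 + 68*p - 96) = (p + 2)/(p^2 - 12*p + 32)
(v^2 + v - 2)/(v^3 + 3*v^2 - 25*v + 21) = (v + 2)/(v^2 + 4*v - 21)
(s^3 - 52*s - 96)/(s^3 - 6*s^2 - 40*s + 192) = (s + 2)/(s - 4)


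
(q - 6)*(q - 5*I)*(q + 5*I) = q^3 - 6*q^2 + 25*q - 150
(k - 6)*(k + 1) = k^2 - 5*k - 6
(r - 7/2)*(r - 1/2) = r^2 - 4*r + 7/4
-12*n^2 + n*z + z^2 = (-3*n + z)*(4*n + z)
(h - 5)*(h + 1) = h^2 - 4*h - 5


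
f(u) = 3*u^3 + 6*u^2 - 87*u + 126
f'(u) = 9*u^2 + 12*u - 87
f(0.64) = 73.56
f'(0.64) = -75.63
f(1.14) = 39.06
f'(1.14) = -61.62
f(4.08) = 74.67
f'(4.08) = 111.78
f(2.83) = -4.16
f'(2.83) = 19.04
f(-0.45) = 166.09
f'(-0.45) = -90.58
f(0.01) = 125.13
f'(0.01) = -86.88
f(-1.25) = 238.27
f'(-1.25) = -87.94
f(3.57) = 28.38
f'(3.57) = 70.54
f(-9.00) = -792.00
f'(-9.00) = 534.00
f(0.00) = 126.00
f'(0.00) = -87.00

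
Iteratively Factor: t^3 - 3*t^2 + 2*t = (t - 2)*(t^2 - t) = (t - 2)*(t - 1)*(t)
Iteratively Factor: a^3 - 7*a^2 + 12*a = (a - 4)*(a^2 - 3*a) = (a - 4)*(a - 3)*(a)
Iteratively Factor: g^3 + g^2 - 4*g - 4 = (g - 2)*(g^2 + 3*g + 2) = (g - 2)*(g + 2)*(g + 1)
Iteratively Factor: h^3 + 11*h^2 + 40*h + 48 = (h + 3)*(h^2 + 8*h + 16) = (h + 3)*(h + 4)*(h + 4)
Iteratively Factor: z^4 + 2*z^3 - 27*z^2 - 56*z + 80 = (z + 4)*(z^3 - 2*z^2 - 19*z + 20) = (z - 1)*(z + 4)*(z^2 - z - 20) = (z - 5)*(z - 1)*(z + 4)*(z + 4)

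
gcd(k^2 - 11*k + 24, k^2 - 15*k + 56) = k - 8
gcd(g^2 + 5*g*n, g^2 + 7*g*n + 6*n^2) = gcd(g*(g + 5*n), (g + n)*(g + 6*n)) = 1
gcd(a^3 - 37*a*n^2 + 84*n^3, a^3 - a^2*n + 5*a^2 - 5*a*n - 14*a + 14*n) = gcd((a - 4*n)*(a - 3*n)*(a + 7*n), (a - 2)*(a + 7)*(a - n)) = 1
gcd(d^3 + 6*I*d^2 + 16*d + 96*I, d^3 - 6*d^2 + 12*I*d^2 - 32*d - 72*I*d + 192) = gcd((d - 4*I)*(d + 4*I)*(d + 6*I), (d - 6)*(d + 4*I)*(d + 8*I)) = d + 4*I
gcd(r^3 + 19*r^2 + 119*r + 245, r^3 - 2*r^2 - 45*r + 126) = r + 7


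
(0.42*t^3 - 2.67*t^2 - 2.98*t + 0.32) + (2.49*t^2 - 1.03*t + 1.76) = 0.42*t^3 - 0.18*t^2 - 4.01*t + 2.08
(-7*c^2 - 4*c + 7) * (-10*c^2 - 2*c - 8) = 70*c^4 + 54*c^3 - 6*c^2 + 18*c - 56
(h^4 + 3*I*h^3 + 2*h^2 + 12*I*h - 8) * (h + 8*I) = h^5 + 11*I*h^4 - 22*h^3 + 28*I*h^2 - 104*h - 64*I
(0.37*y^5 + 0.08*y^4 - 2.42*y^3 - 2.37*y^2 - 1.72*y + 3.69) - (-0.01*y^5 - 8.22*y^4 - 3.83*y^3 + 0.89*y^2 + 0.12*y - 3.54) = 0.38*y^5 + 8.3*y^4 + 1.41*y^3 - 3.26*y^2 - 1.84*y + 7.23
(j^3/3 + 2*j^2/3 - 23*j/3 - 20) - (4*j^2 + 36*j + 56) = j^3/3 - 10*j^2/3 - 131*j/3 - 76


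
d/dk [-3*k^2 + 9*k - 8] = 9 - 6*k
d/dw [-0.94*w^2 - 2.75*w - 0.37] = -1.88*w - 2.75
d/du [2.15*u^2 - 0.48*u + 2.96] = 4.3*u - 0.48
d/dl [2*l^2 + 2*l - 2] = 4*l + 2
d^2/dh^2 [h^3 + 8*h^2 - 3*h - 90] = 6*h + 16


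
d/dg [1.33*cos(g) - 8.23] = -1.33*sin(g)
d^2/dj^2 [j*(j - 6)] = 2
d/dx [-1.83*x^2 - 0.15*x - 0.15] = -3.66*x - 0.15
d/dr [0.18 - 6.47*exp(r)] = -6.47*exp(r)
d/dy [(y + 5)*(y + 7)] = 2*y + 12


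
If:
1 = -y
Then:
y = -1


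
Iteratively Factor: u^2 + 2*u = (u)*(u + 2)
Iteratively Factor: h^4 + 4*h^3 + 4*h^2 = (h)*(h^3 + 4*h^2 + 4*h) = h*(h + 2)*(h^2 + 2*h) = h*(h + 2)^2*(h)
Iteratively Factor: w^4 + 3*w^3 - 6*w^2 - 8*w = (w + 4)*(w^3 - w^2 - 2*w) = w*(w + 4)*(w^2 - w - 2) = w*(w - 2)*(w + 4)*(w + 1)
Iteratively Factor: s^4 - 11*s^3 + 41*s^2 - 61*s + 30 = (s - 2)*(s^3 - 9*s^2 + 23*s - 15) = (s - 5)*(s - 2)*(s^2 - 4*s + 3) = (s - 5)*(s - 3)*(s - 2)*(s - 1)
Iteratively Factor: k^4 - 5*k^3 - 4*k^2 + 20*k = (k)*(k^3 - 5*k^2 - 4*k + 20) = k*(k + 2)*(k^2 - 7*k + 10) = k*(k - 5)*(k + 2)*(k - 2)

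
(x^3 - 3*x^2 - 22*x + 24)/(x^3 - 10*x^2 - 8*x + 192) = (x - 1)/(x - 8)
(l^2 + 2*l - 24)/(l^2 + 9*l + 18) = (l - 4)/(l + 3)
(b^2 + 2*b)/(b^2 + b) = (b + 2)/(b + 1)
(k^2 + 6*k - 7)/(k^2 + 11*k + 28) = (k - 1)/(k + 4)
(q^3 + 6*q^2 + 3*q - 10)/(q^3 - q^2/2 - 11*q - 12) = 2*(q^2 + 4*q - 5)/(2*q^2 - 5*q - 12)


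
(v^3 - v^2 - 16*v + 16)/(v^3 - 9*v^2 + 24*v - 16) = (v + 4)/(v - 4)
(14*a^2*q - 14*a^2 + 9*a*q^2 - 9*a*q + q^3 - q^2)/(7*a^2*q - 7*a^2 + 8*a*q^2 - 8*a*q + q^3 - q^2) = (2*a + q)/(a + q)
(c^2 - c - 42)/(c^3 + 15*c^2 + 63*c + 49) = (c^2 - c - 42)/(c^3 + 15*c^2 + 63*c + 49)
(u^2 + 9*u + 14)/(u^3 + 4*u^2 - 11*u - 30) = (u + 7)/(u^2 + 2*u - 15)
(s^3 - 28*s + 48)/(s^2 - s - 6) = (-s^3 + 28*s - 48)/(-s^2 + s + 6)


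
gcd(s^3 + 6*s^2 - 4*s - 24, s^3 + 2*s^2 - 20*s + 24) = s^2 + 4*s - 12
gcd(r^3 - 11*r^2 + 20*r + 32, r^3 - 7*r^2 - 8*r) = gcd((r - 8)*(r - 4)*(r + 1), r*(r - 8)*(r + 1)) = r^2 - 7*r - 8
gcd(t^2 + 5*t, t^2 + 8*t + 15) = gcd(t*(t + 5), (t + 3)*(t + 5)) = t + 5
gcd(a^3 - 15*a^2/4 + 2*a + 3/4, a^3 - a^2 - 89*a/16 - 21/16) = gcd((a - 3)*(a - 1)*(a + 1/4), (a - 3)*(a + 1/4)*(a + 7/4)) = a^2 - 11*a/4 - 3/4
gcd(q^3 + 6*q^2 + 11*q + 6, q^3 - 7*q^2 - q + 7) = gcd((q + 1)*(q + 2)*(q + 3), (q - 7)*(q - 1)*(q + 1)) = q + 1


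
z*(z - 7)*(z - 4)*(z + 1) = z^4 - 10*z^3 + 17*z^2 + 28*z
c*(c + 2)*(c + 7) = c^3 + 9*c^2 + 14*c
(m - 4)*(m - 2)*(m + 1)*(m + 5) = m^4 - 23*m^2 + 18*m + 40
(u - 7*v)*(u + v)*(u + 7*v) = u^3 + u^2*v - 49*u*v^2 - 49*v^3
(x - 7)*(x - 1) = x^2 - 8*x + 7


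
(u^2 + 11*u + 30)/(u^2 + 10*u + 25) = (u + 6)/(u + 5)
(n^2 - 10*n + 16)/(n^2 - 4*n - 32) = (n - 2)/(n + 4)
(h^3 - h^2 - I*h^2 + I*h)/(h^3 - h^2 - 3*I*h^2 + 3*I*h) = (h - I)/(h - 3*I)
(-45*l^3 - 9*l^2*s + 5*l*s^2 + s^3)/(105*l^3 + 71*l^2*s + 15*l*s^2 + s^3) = (-3*l + s)/(7*l + s)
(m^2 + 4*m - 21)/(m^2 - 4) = (m^2 + 4*m - 21)/(m^2 - 4)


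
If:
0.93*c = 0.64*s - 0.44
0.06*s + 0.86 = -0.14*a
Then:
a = -0.428571428571429*s - 6.14285714285714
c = 0.688172043010753*s - 0.473118279569892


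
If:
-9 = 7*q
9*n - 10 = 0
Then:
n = 10/9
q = -9/7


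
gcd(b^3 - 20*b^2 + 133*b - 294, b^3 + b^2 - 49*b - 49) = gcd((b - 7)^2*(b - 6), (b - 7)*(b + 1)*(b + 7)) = b - 7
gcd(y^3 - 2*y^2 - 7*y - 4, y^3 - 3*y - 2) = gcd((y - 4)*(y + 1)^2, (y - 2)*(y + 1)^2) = y^2 + 2*y + 1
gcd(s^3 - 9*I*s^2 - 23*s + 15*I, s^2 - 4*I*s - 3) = s^2 - 4*I*s - 3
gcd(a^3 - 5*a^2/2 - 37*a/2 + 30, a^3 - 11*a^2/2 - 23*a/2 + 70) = a - 5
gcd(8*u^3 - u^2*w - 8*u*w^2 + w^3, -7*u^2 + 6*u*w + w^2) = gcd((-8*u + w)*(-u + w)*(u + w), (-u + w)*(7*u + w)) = u - w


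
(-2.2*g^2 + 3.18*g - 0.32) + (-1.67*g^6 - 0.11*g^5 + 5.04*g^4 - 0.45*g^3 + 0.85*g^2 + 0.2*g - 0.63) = -1.67*g^6 - 0.11*g^5 + 5.04*g^4 - 0.45*g^3 - 1.35*g^2 + 3.38*g - 0.95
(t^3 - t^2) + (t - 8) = t^3 - t^2 + t - 8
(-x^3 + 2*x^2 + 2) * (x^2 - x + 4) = -x^5 + 3*x^4 - 6*x^3 + 10*x^2 - 2*x + 8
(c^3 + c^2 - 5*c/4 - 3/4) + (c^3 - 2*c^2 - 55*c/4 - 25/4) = 2*c^3 - c^2 - 15*c - 7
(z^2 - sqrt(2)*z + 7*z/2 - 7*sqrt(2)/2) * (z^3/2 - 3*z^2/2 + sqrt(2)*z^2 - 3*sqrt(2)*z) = z^5/2 + z^4/4 + sqrt(2)*z^4/2 - 29*z^3/4 + sqrt(2)*z^3/4 - 21*sqrt(2)*z^2/4 - z^2 + 21*z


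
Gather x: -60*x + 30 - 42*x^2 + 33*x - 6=-42*x^2 - 27*x + 24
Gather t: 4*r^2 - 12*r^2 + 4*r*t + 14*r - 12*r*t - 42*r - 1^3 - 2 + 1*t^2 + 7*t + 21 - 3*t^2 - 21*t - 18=-8*r^2 - 28*r - 2*t^2 + t*(-8*r - 14)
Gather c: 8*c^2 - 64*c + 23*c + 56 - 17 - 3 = 8*c^2 - 41*c + 36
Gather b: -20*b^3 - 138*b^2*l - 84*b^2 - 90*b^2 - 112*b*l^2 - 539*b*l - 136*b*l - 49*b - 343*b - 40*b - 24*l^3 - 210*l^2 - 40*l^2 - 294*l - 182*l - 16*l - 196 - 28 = -20*b^3 + b^2*(-138*l - 174) + b*(-112*l^2 - 675*l - 432) - 24*l^3 - 250*l^2 - 492*l - 224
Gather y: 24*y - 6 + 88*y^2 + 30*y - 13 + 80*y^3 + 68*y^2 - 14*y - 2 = 80*y^3 + 156*y^2 + 40*y - 21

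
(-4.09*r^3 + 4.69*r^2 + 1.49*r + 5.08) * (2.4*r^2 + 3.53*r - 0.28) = -9.816*r^5 - 3.1817*r^4 + 21.2769*r^3 + 16.1385*r^2 + 17.5152*r - 1.4224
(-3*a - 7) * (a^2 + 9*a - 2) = -3*a^3 - 34*a^2 - 57*a + 14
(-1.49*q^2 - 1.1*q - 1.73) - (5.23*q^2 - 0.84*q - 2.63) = -6.72*q^2 - 0.26*q + 0.9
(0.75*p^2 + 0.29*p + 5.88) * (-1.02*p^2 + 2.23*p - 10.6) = -0.765*p^4 + 1.3767*p^3 - 13.3009*p^2 + 10.0384*p - 62.328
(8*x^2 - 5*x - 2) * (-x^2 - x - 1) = -8*x^4 - 3*x^3 - x^2 + 7*x + 2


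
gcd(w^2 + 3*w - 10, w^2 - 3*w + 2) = w - 2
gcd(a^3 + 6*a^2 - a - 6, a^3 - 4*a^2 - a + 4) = a^2 - 1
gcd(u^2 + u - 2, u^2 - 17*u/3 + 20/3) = 1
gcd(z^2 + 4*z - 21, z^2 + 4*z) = 1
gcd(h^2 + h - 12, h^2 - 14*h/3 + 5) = h - 3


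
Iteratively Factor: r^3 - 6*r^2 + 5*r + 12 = (r - 4)*(r^2 - 2*r - 3) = (r - 4)*(r - 3)*(r + 1)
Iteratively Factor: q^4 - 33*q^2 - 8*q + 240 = (q - 5)*(q^3 + 5*q^2 - 8*q - 48) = (q - 5)*(q + 4)*(q^2 + q - 12) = (q - 5)*(q - 3)*(q + 4)*(q + 4)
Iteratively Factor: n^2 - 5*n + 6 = (n - 2)*(n - 3)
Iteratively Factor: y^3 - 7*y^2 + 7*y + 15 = (y + 1)*(y^2 - 8*y + 15) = (y - 3)*(y + 1)*(y - 5)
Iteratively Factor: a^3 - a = (a + 1)*(a^2 - a) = a*(a + 1)*(a - 1)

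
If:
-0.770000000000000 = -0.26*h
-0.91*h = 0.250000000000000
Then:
No Solution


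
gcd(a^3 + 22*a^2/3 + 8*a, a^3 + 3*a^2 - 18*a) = a^2 + 6*a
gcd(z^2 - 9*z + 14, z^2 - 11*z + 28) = z - 7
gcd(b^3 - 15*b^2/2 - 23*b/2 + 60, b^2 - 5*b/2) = b - 5/2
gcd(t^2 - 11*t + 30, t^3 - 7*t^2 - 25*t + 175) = t - 5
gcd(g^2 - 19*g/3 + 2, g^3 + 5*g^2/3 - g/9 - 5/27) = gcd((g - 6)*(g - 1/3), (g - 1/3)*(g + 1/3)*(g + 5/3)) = g - 1/3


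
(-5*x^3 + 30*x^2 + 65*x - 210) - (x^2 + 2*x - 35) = -5*x^3 + 29*x^2 + 63*x - 175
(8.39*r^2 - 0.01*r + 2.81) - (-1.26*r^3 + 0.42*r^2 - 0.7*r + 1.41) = 1.26*r^3 + 7.97*r^2 + 0.69*r + 1.4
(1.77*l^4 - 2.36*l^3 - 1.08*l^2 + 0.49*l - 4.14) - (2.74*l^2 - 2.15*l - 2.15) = 1.77*l^4 - 2.36*l^3 - 3.82*l^2 + 2.64*l - 1.99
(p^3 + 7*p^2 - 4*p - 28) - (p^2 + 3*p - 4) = p^3 + 6*p^2 - 7*p - 24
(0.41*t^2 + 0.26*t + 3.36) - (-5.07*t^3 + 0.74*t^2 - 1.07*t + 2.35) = 5.07*t^3 - 0.33*t^2 + 1.33*t + 1.01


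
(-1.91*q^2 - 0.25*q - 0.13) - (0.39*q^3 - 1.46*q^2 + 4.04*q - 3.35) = -0.39*q^3 - 0.45*q^2 - 4.29*q + 3.22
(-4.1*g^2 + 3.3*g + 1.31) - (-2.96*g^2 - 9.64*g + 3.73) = -1.14*g^2 + 12.94*g - 2.42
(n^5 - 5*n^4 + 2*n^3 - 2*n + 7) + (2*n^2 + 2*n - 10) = n^5 - 5*n^4 + 2*n^3 + 2*n^2 - 3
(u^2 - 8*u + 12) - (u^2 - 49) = 61 - 8*u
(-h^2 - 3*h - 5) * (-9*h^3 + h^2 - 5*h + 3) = 9*h^5 + 26*h^4 + 47*h^3 + 7*h^2 + 16*h - 15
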